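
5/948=5/948  =  0.01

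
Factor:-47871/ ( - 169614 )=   2^( - 1 )*197^1*349^( -1) =197/698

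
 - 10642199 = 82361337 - 93003536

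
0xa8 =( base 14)c0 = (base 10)168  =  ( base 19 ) 8g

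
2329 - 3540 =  - 1211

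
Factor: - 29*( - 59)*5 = 5^1*29^1*59^1 = 8555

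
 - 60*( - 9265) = 555900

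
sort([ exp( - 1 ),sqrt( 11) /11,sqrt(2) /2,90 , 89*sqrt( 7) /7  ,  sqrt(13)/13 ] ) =[sqrt( 13 ) /13, sqrt( 11)/11,exp(-1 ),sqrt(2) /2, 89*sqrt( 7) /7, 90 ]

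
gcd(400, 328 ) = 8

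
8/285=8/285 = 0.03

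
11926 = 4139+7787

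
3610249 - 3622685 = -12436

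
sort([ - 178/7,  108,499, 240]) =[- 178/7, 108,240,499]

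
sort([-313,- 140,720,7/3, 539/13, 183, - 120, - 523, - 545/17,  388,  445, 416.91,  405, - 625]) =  [ - 625,- 523, - 313, - 140, - 120 , - 545/17, 7/3,539/13,183,388, 405,416.91, 445,720] 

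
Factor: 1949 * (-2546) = - 4962154 = - 2^1*19^1*67^1*1949^1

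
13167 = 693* 19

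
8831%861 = 221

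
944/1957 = 944/1957 = 0.48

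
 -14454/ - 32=7227/16 = 451.69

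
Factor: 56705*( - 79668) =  - 4517573940 = -2^2 * 3^2*5^1*11^1*1031^1*2213^1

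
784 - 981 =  - 197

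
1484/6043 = 1484/6043= 0.25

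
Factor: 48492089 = 29^1*37^1*43^1*1051^1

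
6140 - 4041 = 2099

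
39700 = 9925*4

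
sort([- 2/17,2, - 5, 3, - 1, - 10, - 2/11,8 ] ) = [ - 10, - 5, - 1,- 2/11, - 2/17, 2, 3,8] 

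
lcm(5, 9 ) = 45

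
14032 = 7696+6336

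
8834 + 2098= 10932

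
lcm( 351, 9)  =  351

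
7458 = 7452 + 6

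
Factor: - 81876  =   - 2^2*3^1*6823^1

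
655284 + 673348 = 1328632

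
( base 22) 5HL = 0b101011111111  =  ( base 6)21011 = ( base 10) 2815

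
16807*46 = 773122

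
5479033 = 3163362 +2315671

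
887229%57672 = 22149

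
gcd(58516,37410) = 2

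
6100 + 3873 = 9973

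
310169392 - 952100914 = -641931522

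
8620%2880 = 2860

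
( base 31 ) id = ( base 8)1073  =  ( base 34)GR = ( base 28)KB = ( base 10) 571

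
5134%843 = 76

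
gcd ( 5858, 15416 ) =2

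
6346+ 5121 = 11467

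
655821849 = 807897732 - 152075883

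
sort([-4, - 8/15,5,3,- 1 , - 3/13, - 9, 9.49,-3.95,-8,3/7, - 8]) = [ - 9, - 8, - 8, - 4 , - 3.95, - 1, - 8/15, - 3/13,3/7,3,5,9.49]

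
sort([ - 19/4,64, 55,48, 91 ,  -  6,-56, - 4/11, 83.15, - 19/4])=[ - 56, - 6, - 19/4, - 19/4, - 4/11, 48,55,64, 83.15,91]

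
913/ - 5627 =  - 913/5627 = - 0.16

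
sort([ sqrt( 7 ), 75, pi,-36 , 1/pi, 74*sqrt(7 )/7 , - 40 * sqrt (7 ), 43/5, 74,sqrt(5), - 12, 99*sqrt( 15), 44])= [- 40*sqrt( 7) ,-36,-12,1/pi,sqrt( 5),sqrt(7), pi, 43/5,74*sqrt(7) /7,44, 74,75, 99*sqrt(15 )]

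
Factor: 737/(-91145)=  - 5^(- 1)*11^1*67^1*18229^(  -  1)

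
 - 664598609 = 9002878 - 673601487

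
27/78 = 9/26 = 0.35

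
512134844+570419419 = 1082554263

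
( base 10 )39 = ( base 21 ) 1I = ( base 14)2b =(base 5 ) 124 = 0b100111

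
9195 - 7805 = 1390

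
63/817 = 63/817 = 0.08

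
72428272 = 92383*784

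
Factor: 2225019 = 3^1*199^1*3727^1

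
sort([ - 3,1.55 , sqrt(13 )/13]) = [ - 3,sqrt(13) /13, 1.55] 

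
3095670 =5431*570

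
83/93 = 83/93 = 0.89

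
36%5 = 1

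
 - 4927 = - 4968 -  - 41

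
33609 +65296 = 98905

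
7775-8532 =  -757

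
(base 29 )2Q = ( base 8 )124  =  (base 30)2o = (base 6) 220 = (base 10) 84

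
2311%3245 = 2311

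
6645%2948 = 749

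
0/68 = 0= 0.00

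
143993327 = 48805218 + 95188109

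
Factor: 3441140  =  2^2*5^1*17^1*29^1 * 349^1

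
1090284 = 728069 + 362215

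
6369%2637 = 1095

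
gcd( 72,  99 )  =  9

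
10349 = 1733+8616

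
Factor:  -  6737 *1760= - 2^5*5^1*11^1*6737^1= - 11857120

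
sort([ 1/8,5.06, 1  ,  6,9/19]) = [ 1/8,9/19  ,  1, 5.06 , 6 ]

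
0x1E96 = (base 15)24c0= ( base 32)7km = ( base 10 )7830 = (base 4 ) 1322112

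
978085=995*983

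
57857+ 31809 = 89666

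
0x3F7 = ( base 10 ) 1015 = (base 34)TT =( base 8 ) 1767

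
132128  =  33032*4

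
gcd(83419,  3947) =1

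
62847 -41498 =21349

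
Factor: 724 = 2^2*181^1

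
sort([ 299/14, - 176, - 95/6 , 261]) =[ - 176,-95/6, 299/14,261] 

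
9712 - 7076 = 2636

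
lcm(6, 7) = 42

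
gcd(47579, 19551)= 49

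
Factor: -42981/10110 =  - 2^( - 1 )* 5^ ( - 1 )*337^( - 1)*14327^1=- 14327/3370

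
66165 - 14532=51633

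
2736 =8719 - 5983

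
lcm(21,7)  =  21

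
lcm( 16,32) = 32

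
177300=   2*88650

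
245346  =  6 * 40891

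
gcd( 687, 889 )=1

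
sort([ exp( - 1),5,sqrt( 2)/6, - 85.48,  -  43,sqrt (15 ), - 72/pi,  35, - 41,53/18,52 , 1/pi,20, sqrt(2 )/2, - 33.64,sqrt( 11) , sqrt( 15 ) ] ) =[ - 85.48, - 43, - 41,-33.64,- 72/pi,sqrt( 2)/6, 1/pi  ,  exp( - 1 ),sqrt( 2)/2, 53/18,sqrt( 11),sqrt(15), sqrt(15),5,20,35,52] 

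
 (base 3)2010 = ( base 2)111001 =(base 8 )71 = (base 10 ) 57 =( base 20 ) 2H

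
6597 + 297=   6894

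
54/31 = 1 + 23/31   =  1.74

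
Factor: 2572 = 2^2*643^1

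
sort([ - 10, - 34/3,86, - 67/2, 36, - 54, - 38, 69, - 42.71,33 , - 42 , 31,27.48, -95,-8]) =[ - 95,-54, - 42.71, - 42, - 38, - 67/2,  -  34/3 , - 10, - 8, 27.48,  31, 33,36,  69,86 ] 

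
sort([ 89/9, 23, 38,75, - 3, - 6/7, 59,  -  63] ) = [ - 63, - 3, - 6/7, 89/9, 23,38, 59, 75]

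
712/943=712/943 = 0.76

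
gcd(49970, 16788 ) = 2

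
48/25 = 48/25 = 1.92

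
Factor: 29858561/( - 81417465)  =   - 3^ ( - 2 )* 5^ ( - 1)*4271^1*6991^1*1809277^( - 1)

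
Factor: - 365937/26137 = - 3^1 *11^1  *  13^1*59^(  -  1)*443^(-1 )*853^1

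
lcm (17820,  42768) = 213840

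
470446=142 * 3313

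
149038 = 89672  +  59366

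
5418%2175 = 1068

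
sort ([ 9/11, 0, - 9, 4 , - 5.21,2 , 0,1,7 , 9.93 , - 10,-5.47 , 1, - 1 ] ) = [ - 10, - 9, - 5.47, - 5.21,-1, 0, 0,9/11,1, 1, 2, 4, 7, 9.93 ]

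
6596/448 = 14 + 81/112 = 14.72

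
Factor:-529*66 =-34914=-2^1*3^1*11^1*23^2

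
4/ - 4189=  - 1 + 4185/4189 = - 0.00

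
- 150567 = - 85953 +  - 64614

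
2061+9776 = 11837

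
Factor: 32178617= 32178617^1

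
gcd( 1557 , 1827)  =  9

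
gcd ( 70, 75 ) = 5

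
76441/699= 76441/699 = 109.36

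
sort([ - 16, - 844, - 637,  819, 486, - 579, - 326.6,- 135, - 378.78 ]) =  [ - 844, - 637, - 579,- 378.78, - 326.6, - 135, - 16,486, 819 ] 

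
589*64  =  37696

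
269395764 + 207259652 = 476655416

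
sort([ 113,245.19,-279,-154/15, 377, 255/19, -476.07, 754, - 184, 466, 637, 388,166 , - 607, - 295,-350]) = [  -  607,-476.07, - 350, - 295, - 279, - 184, - 154/15, 255/19, 113,166, 245.19,  377, 388 , 466, 637, 754 ] 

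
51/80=51/80 = 0.64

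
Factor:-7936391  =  - 773^1*10267^1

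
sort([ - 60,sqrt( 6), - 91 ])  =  [ - 91, - 60,sqrt(6 ) ]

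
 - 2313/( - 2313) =1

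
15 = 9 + 6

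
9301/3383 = 9301/3383=2.75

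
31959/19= 1682 + 1/19  =  1682.05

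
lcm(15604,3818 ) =358892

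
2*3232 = 6464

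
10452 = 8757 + 1695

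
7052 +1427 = 8479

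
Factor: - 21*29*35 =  - 21315 = -3^1*5^1*7^2*29^1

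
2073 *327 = 677871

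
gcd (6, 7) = 1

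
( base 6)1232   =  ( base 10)308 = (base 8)464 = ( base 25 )c8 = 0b100110100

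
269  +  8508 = 8777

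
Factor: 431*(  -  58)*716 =  -  2^3*29^1*179^1 * 431^1 = -17898568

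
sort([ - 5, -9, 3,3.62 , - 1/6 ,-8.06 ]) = [ - 9,-8.06 ,- 5 , - 1/6, 3,3.62] 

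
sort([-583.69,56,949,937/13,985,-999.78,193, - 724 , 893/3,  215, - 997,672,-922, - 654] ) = [ - 999.78, -997,-922, - 724,-654,-583.69,56,  937/13, 193,215, 893/3,672,949, 985 ] 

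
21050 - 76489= - 55439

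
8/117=8/117 = 0.07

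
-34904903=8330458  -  43235361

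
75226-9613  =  65613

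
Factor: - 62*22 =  - 2^2*11^1*31^1 = - 1364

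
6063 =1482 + 4581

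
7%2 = 1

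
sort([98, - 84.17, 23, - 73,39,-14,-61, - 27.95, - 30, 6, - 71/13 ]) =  [ - 84.17, - 73, - 61, - 30, - 27.95, - 14, - 71/13, 6 , 23, 39, 98 ] 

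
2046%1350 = 696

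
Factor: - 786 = -2^1  *3^1 * 131^1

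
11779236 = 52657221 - 40877985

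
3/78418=3/78418= 0.00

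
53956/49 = 1101 + 1/7 = 1101.14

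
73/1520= 73/1520 = 0.05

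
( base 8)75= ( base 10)61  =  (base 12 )51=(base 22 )2h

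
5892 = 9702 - 3810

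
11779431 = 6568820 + 5210611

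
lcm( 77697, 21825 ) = 1942425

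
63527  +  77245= 140772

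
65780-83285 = - 17505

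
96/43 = 2 + 10/43=2.23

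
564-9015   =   - 8451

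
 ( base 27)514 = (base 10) 3676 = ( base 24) 694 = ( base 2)111001011100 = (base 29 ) 4am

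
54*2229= 120366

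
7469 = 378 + 7091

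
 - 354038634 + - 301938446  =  -655977080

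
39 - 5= 34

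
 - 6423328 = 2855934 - 9279262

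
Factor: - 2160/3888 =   -  5/9  =  -3^ (-2)*5^1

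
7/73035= 7/73035 = 0.00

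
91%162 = 91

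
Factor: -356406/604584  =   - 2^( - 2)*3^(  -  4 )*191^1 = - 191/324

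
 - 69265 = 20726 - 89991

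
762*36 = 27432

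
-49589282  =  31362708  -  80951990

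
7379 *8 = 59032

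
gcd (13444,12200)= 4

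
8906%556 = 10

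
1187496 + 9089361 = 10276857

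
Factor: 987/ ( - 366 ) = - 2^( - 1)*7^1*47^1 * 61^( - 1 ) = - 329/122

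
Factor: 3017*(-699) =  - 2108883  =  -3^1*7^1*233^1 * 431^1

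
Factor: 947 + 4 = 3^1*317^1   =  951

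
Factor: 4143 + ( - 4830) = -687 = - 3^1*229^1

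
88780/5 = 17756=   17756.00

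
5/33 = 5/33  =  0.15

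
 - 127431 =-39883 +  - 87548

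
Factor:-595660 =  - 2^2 * 5^1*13^1*29^1*79^1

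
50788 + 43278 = 94066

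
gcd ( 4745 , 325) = 65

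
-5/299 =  - 1 + 294/299 = - 0.02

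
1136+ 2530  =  3666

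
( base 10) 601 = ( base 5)4401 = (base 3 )211021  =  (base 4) 21121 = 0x259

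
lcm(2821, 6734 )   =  208754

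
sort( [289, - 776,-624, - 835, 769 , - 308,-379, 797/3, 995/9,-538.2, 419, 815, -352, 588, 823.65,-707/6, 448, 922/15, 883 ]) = [ - 835,-776, - 624,- 538.2, - 379, -352 ,  -  308, - 707/6,922/15, 995/9,797/3 , 289 , 419,448, 588,769, 815, 823.65, 883]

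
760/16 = 95/2 = 47.50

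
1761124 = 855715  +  905409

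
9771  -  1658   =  8113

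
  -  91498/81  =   - 1130 + 32/81 = - 1129.60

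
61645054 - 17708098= 43936956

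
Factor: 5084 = 2^2*31^1 * 41^1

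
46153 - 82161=- 36008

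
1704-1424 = 280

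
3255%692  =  487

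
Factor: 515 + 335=2^1*5^2*17^1=850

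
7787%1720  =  907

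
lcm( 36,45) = 180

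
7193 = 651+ 6542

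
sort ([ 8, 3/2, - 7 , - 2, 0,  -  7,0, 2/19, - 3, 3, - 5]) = [ - 7, - 7, - 5, - 3, - 2, 0,0, 2/19,  3/2,3, 8 ]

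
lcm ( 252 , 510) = 21420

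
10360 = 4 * 2590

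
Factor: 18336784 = 2^4*1146049^1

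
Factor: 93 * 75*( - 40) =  - 279000 = - 2^3*3^2*5^3*31^1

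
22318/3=22318/3 = 7439.33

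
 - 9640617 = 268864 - 9909481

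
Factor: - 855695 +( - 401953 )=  - 1257648 = -  2^4*3^1 * 7^1 *19^1*197^1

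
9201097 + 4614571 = 13815668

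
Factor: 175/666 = 2^( - 1)*3^(- 2)*5^2*7^1 * 37^( - 1) 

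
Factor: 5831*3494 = 20373514 = 2^1*7^3*17^1 * 1747^1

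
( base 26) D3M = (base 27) c55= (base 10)8888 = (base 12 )5188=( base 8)21270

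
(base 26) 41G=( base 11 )2077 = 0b101010111010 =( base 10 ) 2746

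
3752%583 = 254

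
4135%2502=1633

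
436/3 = 436/3  =  145.33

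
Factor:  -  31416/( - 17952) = 2^( - 2)*  7^1 = 7/4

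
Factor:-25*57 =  - 1425 = - 3^1 * 5^2*19^1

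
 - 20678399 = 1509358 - 22187757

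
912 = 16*57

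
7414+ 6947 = 14361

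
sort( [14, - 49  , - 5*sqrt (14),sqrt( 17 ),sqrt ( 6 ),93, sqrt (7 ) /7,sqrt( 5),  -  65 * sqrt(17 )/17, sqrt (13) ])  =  [ - 49, - 5*sqrt(14), - 65*sqrt( 17) /17,sqrt ( 7 )/7 , sqrt( 5 ), sqrt(6), sqrt (13 ), sqrt (17), 14,93]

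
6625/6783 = 6625/6783 = 0.98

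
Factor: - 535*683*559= - 5^1*13^1*43^1*107^1*683^1 = - 204261395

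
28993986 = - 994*(  -  29169)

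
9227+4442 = 13669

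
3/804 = 1/268 = 0.00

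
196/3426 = 98/1713 = 0.06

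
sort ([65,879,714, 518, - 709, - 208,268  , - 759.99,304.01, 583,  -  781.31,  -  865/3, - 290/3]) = [ - 781.31 , - 759.99,-709,-865/3, - 208,-290/3,65, 268,304.01, 518,583,  714,879] 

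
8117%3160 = 1797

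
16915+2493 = 19408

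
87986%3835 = 3616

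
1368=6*228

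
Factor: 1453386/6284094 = 242231/1047349 = 11^1 * 19^2*61^1*349^( - 1)* 3001^ (-1)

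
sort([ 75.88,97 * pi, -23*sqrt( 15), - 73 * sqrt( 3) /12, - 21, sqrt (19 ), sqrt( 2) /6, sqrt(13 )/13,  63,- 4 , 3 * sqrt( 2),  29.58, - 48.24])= [ - 23*sqrt (15 ),- 48.24, - 21, - 73 * sqrt ( 3)/12 , - 4, sqrt( 2 ) /6,sqrt( 13)/13, 3*sqrt( 2), sqrt(19 ),29.58,63 , 75.88 , 97*pi ]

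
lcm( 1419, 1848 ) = 79464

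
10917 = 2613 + 8304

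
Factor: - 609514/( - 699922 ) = 304757/349961 =19^( - 1)*113^(  -  1 )*163^( - 1)*304757^1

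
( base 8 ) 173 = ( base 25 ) 4N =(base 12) A3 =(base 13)96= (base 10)123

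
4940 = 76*65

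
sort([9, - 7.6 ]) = [ - 7.6, 9]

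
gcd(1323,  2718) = 9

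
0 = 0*79722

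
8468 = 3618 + 4850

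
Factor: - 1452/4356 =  - 3^(-1 ) = -1/3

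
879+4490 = 5369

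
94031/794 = 118 + 339/794 = 118.43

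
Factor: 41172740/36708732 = 3^( - 2) * 5^1 * 7^2 * 42013^1*1019687^(  -  1) = 10293185/9177183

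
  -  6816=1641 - 8457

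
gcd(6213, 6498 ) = 57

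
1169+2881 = 4050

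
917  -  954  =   - 37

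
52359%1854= 447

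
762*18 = 13716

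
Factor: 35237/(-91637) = - 7^(-1 )*13^(  -  1 )*19^(-1)*53^( - 1) * 167^1 * 211^1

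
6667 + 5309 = 11976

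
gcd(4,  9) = 1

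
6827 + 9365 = 16192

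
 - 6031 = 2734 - 8765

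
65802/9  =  7311 + 1/3= 7311.33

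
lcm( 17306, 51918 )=51918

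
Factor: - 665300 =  - 2^2*5^2*6653^1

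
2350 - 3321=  - 971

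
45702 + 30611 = 76313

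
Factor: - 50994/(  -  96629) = 2^1*3^2*13^( - 1 )*2833^1*7433^(  -  1)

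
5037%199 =62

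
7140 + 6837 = 13977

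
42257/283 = 42257/283 = 149.32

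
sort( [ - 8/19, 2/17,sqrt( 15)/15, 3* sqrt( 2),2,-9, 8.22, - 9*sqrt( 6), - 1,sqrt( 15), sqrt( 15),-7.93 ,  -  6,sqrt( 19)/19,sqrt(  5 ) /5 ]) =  [ - 9*sqrt(6) ,  -  9, - 7.93, - 6, - 1, - 8/19,2/17 , sqrt( 19) /19, sqrt( 15) /15 , sqrt(5 )/5,2,sqrt( 15 ),sqrt( 15),  3*sqrt(2),8.22]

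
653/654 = 653/654=1.00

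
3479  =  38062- 34583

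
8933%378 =239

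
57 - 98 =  - 41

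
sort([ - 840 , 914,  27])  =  [  -  840,27, 914]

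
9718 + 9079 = 18797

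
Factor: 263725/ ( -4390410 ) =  - 52745/878082 = -  2^(-1) * 3^(-1) * 5^1 * 7^1 * 11^1*137^1*146347^ (-1)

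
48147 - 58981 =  - 10834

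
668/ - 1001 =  - 668/1001=- 0.67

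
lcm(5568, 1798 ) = 172608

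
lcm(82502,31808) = 2640064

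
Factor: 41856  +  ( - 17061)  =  3^2*5^1*19^1*29^1= 24795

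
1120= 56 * 20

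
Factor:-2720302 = - 2^1*13^1*23^1*4549^1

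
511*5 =2555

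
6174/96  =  1029/16 = 64.31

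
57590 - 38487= 19103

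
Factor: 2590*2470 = 2^2 * 5^2*7^1*13^1*19^1*37^1 = 6397300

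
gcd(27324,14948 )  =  4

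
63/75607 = 9/10801 = 0.00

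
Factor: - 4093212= - 2^2*3^1*347^1*983^1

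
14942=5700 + 9242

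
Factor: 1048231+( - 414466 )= 633765 = 3^1*5^1*11^1*23^1*167^1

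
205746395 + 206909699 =412656094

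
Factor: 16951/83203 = 11^1*23^1*67^1*83203^(-1) 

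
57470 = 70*821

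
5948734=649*9166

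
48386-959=47427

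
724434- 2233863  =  - 1509429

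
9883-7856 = 2027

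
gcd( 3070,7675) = 1535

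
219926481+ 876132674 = 1096059155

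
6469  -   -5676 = 12145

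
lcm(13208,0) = 0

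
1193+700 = 1893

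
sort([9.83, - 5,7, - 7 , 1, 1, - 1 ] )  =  [ - 7, - 5 , - 1, 1, 1, 7,9.83]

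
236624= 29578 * 8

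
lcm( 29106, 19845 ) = 436590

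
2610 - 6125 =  - 3515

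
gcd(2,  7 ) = 1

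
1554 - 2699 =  - 1145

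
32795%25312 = 7483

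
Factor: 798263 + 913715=2^1*855989^1 = 1711978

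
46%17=12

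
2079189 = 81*25669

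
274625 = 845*325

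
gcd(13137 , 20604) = 3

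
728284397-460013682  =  268270715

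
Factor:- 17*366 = - 2^1*3^1*17^1*61^1 = - 6222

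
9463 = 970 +8493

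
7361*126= 927486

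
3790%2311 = 1479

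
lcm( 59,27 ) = 1593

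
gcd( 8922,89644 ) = 2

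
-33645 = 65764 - 99409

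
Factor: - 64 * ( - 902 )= 57728 = 2^7 * 11^1*41^1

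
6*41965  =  251790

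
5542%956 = 762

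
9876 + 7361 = 17237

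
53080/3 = 17693 + 1/3 =17693.33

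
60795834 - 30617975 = 30177859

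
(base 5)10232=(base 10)692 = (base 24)14k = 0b1010110100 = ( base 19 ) 1H8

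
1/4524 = 1/4524 = 0.00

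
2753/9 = 2753/9 = 305.89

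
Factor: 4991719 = 4991719^1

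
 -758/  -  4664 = 379/2332 = 0.16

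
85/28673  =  85/28673 = 0.00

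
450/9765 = 10/217 = 0.05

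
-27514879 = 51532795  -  79047674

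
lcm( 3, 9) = 9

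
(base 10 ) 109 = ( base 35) 34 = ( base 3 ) 11001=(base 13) 85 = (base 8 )155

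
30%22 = 8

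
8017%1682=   1289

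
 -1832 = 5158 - 6990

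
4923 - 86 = 4837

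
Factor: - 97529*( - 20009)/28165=5^(  -  1 )*11^1 * 17^2*43^(-1 )*107^1*131^( - 1)*5737^1 = 1951457761/28165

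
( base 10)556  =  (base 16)22C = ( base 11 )466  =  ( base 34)gc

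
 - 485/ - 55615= 97/11123= 0.01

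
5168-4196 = 972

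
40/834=20/417  =  0.05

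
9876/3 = 3292 = 3292.00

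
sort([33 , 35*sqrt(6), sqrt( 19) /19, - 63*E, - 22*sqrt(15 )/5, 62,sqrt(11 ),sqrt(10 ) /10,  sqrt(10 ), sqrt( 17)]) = [ - 63*E, - 22* sqrt (15 )/5,  sqrt(19 )/19, sqrt (10) /10,sqrt(10),sqrt(11 ),sqrt( 17), 33, 62,35 * sqrt( 6) ]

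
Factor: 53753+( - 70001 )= - 16248 = -  2^3*3^1*677^1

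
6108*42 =256536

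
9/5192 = 9/5192 = 0.00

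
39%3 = 0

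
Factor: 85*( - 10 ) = - 2^1 * 5^2*17^1 = -  850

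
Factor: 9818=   2^1*4909^1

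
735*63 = 46305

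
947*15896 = 15053512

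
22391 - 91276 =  - 68885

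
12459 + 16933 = 29392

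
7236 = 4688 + 2548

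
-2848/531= - 6 + 338/531 = - 5.36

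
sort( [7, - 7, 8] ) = [ -7,7, 8 ]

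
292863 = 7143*41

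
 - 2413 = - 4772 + 2359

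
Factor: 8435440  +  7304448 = 2^4*811^1 * 1213^1= 15739888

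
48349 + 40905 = 89254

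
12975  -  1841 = 11134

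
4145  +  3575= 7720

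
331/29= 11 + 12/29 = 11.41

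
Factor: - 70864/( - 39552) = 2^(-3 )*3^(-1)*43^1 = 43/24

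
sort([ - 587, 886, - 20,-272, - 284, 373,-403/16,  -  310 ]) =[ - 587, - 310,-284, - 272, - 403/16, - 20,  373, 886]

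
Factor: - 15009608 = - 2^3 *41^1*67^1 * 683^1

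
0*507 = 0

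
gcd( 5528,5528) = 5528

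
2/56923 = 2/56923  =  0.00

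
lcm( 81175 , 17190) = 1461150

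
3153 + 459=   3612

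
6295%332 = 319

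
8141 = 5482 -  - 2659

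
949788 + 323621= 1273409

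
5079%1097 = 691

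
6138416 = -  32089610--38228026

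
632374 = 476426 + 155948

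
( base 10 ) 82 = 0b1010010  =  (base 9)101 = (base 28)2Q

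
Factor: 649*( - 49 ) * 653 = - 20766053  =  - 7^2*11^1*59^1* 653^1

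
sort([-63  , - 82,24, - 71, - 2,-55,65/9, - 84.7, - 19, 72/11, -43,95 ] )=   [ - 84.7,-82, - 71, - 63, - 55, - 43, - 19, - 2,72/11, 65/9,24,  95]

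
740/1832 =185/458 = 0.40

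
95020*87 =8266740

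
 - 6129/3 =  - 2043 = -2043.00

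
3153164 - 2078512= 1074652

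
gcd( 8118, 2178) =198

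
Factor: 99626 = 2^1*109^1*457^1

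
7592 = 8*949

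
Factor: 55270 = 2^1*5^1*5527^1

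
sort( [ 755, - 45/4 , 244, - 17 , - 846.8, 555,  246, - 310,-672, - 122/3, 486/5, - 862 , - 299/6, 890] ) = [-862, - 846.8, - 672,  -  310, - 299/6, - 122/3, - 17, - 45/4, 486/5, 244, 246, 555 , 755, 890]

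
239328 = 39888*6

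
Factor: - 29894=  - 2^1*14947^1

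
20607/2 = 20607/2 = 10303.50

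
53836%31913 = 21923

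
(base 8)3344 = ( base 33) 1kf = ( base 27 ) 2B9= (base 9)2370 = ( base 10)1764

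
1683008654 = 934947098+748061556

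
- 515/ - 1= 515  +  0/1 = 515.00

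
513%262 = 251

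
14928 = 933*16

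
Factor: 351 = 3^3*13^1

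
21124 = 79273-58149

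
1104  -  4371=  - 3267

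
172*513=88236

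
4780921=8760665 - 3979744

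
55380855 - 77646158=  - 22265303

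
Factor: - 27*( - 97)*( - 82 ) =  - 2^1*3^3 * 41^1*97^1= - 214758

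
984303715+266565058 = 1250868773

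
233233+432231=665464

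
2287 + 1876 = 4163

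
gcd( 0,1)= 1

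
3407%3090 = 317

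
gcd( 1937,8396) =1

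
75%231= 75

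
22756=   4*5689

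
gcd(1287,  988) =13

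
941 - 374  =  567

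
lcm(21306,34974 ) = 1853622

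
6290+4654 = 10944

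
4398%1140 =978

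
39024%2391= 768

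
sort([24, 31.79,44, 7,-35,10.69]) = [ - 35, 7,10.69,  24,31.79,44 ] 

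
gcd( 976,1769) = 61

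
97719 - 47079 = 50640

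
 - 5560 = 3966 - 9526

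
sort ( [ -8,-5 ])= [ - 8 ,-5]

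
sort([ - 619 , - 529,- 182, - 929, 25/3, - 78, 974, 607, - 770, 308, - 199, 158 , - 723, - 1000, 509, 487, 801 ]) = [ - 1000,-929 , - 770, - 723, - 619, - 529, - 199, - 182, - 78 , 25/3, 158, 308,487, 509, 607, 801, 974] 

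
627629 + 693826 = 1321455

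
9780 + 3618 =13398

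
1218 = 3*406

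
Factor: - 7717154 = - 2^1*19^1*311^1*653^1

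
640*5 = 3200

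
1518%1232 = 286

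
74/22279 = 74/22279 = 0.00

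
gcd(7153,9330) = 311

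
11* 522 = 5742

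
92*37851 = 3482292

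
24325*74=1800050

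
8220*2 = 16440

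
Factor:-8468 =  - 2^2*29^1*73^1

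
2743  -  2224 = 519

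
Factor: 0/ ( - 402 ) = 0^1 = 0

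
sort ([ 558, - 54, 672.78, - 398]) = [ - 398, - 54, 558,672.78 ] 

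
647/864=647/864 = 0.75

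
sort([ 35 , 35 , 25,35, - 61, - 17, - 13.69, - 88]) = [-88, - 61,-17,  -  13.69, 25, 35,35, 35]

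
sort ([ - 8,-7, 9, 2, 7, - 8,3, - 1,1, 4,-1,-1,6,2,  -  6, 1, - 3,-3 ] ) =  [  -  8, - 8,-7, - 6,  -  3, - 3, - 1, - 1, - 1, 1,1, 2, 2, 3, 4, 6, 7, 9]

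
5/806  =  5/806  =  0.01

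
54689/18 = 54689/18 = 3038.28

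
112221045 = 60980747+51240298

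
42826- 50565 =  - 7739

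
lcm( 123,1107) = 1107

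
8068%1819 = 792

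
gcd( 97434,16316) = 2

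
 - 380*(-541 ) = 205580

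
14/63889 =2/9127 =0.00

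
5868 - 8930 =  - 3062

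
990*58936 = 58346640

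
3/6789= 1/2263=0.00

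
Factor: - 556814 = -2^1*19^1*14653^1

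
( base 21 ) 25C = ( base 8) 1747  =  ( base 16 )3e7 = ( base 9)1330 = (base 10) 999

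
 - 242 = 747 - 989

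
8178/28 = 292 + 1/14 = 292.07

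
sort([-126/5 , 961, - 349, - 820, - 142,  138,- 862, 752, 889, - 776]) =[ - 862,  -  820, - 776, - 349,-142, - 126/5,138,752,  889, 961 ]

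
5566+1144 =6710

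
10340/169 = 10340/169 = 61.18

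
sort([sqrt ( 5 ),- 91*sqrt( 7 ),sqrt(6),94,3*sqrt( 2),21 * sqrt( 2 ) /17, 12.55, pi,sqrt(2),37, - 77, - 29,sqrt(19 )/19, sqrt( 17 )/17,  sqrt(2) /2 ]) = [ - 91*sqrt( 7 ), - 77, - 29, sqrt( 19) /19, sqrt( 17)/17,sqrt( 2 )/2,sqrt(2),  21*sqrt( 2 ) /17, sqrt( 5 ),sqrt( 6), pi , 3*sqrt( 2 ),  12.55,37,94]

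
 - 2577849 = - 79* 32631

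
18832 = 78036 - 59204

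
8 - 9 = -1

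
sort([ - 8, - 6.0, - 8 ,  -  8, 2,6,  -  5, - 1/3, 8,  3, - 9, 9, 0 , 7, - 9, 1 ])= [ - 9 ,-9,-8,-8, - 8, - 6.0, - 5, - 1/3, 0, 1,2,3, 6,7,8, 9]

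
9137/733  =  12 + 341/733= 12.47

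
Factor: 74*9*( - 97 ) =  - 2^1*3^2*37^1*97^1 =- 64602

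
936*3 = 2808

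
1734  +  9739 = 11473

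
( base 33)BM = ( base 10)385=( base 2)110000001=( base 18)137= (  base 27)e7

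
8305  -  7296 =1009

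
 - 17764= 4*( - 4441 ) 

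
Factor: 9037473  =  3^1*29^1*73^1*1423^1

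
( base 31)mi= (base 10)700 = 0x2bc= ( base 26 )10O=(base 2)1010111100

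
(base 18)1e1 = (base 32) i1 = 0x241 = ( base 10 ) 577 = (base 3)210101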